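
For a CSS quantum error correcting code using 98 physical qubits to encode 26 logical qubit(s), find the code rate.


Code rate R = k/n
= 26/98
= 0.2653

0.2653


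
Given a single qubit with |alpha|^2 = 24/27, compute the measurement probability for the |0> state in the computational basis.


|alpha|^2 = 24/27 = 0.8889
|beta|^2 = 1 - 24/27 = 3/27 = 0.1111
P(|0>) = |alpha|^2 = 0.8889

0.8889


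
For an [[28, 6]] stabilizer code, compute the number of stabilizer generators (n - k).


For an [[n,k]] stabilizer code:
Number of stabilizer generators = n - k
= 28 - 6
= 22

22


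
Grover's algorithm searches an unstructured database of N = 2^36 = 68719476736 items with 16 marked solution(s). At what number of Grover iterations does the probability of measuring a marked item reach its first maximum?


After j Grover iterations the success probability is P(j) = sin^2((2j+1)*theta), where sin(theta) = sqrt(k/N).
N = 2^36 = 68719476736, k = 16
sin(theta) = sqrt(k/N) = 1.525878906e-05
theta = arcsin(sqrt(k/N)) = 1.525878906e-05 rad
P(j) reaches its first maximum when (2j+1)*theta is as close as possible to pi/2, i.e. j = round(pi/(4*theta) - 1/2).
pi/(4*theta) - 1/2 = 51471.3540
(For comparison, the common estimate pi/4 * sqrt(N/k) = 51471.8540; the exact maximiser is used here.)
Optimal iterations = 51471

51471


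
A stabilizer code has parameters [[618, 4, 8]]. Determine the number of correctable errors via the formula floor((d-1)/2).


Code parameters: [[618, 4, 8]], distance d = 8.
Number of correctable errors = floor((d-1)/2)
= floor((8 - 1)/2)
= floor(7/2)
= 3

3


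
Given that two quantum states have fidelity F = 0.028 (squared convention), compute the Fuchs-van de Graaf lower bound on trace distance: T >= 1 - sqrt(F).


Fuchs-van de Graaf (squared-fidelity convention): 1 - sqrt(F) <= T <= sqrt(1 - F).
Lower bound: T >= 1 - sqrt(F)
sqrt(F) = sqrt(0.028) = 0.1673
T >= 1 - 0.1673
T >= 0.8327

0.8327


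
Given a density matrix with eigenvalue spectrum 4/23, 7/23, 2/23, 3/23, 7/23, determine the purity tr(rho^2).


tr(rho^2) = sum of eigenvalues squared
= (4/23)^2 + (7/23)^2 + (2/23)^2 + (3/23)^2 + (7/23)^2
= (16 + 49 + 4 + 9 + 49) / 529
= 127/529
= 0.2401

0.2401


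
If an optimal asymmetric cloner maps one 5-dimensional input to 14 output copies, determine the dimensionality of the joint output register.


Output space = H^(tensor 14) where dim(H) = 5
dim = 5^14
= 25 (after 2 factors)
= 125 (after 3 factors)
= 625 (after 4 factors)
= 3125 (after 5 factors)
= 15625 (after 6 factors)
= 78125 (after 7 factors)
= 390625 (after 8 factors)
= 1953125 (after 9 factors)
= 9765625 (after 10 factors)
= 48828125 (after 11 factors)
= 244140625 (after 12 factors)
= 1220703125 (after 13 factors)
= 6103515625 (after 14 factors)
= 6103515625

6103515625


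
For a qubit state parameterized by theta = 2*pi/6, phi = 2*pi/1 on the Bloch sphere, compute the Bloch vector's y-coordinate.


theta = 1.0472, phi = 6.2832
r_y = sin(theta)*sin(phi) = 0.8660 * 0.0000
r_y = 0.0000

0.0000


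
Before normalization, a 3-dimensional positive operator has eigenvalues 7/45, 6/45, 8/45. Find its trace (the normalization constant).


tr(M) = sum of eigenvalues
= 7/45 + 6/45 + 8/45
= 21/45
= 0.4667

0.4667


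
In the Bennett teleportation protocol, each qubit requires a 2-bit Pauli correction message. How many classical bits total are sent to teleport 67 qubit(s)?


Quantum teleportation requires 2 classical bits per qubit teleported.
67 qubit(s) -> 2 * 67 = 134 classical bits

134


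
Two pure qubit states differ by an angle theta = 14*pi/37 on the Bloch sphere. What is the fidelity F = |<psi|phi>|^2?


For states separated by angle theta on Bloch sphere:
F = cos^2(theta/2)
theta = 14*pi/37 = 1.1887
theta/2 = 0.5944
cos(theta/2) = 0.8285
F = 0.6864

0.6864


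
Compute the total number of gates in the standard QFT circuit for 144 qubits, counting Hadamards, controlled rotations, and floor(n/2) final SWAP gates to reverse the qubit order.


Hadamard gates: 144
Controlled rotations: n*(n-1)/2 = 144*143/2 = 10296
SWAP gates: floor(n/2) = floor(144/2) = 72
Total = 144 + 10296 + 72
= 10512

10512


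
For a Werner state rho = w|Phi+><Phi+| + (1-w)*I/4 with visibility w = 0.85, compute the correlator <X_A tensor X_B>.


|Phi+> = (|00> + |11>)/sqrt(2)
For the pure Bell state, <X_A X_B> = +1 (Bell-state Pauli correlator).
The maximally-mixed part I/4 has tr(I/4 * P tensor P) = 0 for any traceless Pauli P.
So <X_A X_B>_rho = w * (+1) + (1 - w) * 0
= 0.85 * (+1)
= 0.8500

0.8500


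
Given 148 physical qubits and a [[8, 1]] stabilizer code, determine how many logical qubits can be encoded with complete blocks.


Each code block uses 8 physical qubits for 1 logical qubit(s).
Number of complete blocks = floor(148 / 8) = 18
Logical qubits = 18 * 1
= 18

18


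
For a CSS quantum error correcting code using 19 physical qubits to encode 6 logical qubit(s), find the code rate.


Code rate R = k/n
= 6/19
= 0.3158

0.3158


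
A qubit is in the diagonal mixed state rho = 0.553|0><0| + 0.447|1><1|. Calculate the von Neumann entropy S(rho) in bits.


S = -p*log2(p) - (1-p)*log2(1-p)
p = 0.5530, 1-p = 0.4470
= -0.5530 * log2(0.5530) - 0.4470 * log2(0.4470)
= -(-0.4726) - (-0.5193)
= 0.9919

0.9919


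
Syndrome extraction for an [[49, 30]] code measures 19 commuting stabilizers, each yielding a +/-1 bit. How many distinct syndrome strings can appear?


Each stabilizer generator gives a binary (+1 or -1) measurement outcome.
With 19 independent generators:
Total syndromes = 2^19
= 524288

524288


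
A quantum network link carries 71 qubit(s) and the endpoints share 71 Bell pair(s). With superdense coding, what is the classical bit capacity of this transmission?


Superdense coding allows 2 classical bits per shared entangled pair.
71 pair(s) -> 2 * 71 = 142 classical bits

142


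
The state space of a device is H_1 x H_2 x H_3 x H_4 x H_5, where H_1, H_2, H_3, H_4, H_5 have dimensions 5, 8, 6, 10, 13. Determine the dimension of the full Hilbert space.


dim(H_1 x H_2 x H_3 x H_4 x H_5) = 5 * 8 * 6 * 10 * 13
= 40 * 6 * 10 * 13
= 240 * 10 * 13
= 2400 * 13
= 31200

31200


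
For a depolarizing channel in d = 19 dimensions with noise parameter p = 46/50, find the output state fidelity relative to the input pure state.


F = (1-p) + p/d
= (1 - 0.9200) + 0.9200/19
= 0.0800 + 0.0484
= 0.1284

0.1284


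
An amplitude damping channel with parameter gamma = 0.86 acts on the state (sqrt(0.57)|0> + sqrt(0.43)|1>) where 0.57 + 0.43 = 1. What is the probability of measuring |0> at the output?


For amplitude damping with parameter gamma on state sqrt(a)|0> + sqrt(b)|1>:
alpha^2 = 0.57, beta^2 = 0.43
P(|0>) = alpha^2 + gamma * beta^2
= 0.57 + 0.86 * 0.43
= 0.57 + 0.3698
= 0.9398

0.9398


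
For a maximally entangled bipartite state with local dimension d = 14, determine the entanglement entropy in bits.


For a maximally entangled state in d x d:
S = log2(d) = log2(14)
= 3.8074

3.8074


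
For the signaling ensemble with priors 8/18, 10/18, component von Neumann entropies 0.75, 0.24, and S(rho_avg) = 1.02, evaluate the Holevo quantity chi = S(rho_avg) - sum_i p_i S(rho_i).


chi = S(rho) - sum_i p_i * S(rho_i)
Weighted entropy = 8/18 * 0.75 + 10/18 * 0.24
= 0.4667
chi = 1.02 - 0.4667
= 0.5533

0.5533


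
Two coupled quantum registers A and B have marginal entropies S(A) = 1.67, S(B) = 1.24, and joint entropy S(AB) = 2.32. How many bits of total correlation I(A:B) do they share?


I(A:B) = S(A) + S(B) - S(AB)
= 1.67 + 1.24 - 2.32
= 0.5900

0.5900


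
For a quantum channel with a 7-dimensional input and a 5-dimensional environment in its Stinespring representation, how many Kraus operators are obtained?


Tracing out the environment in an orthonormal basis {|i>_E} gives Kraus operators K_i = <i|_E U |0>_E.
Number of Kraus operators = dim(H_env) = d_env
= 5

5


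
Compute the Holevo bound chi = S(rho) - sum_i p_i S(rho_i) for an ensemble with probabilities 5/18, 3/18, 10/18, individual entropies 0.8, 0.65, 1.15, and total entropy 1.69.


chi = S(rho) - sum_i p_i * S(rho_i)
Weighted entropy = 5/18 * 0.8 + 3/18 * 0.65 + 10/18 * 1.15
= 0.9694
chi = 1.69 - 0.9694
= 0.7206

0.7206


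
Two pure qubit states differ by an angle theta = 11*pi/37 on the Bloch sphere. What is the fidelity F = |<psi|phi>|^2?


For states separated by angle theta on Bloch sphere:
F = cos^2(theta/2)
theta = 11*pi/37 = 0.9340
theta/2 = 0.4670
cos(theta/2) = 0.8929
F = 0.7973

0.7973


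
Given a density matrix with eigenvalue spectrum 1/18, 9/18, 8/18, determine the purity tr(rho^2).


tr(rho^2) = sum of eigenvalues squared
= (1/18)^2 + (9/18)^2 + (8/18)^2
= (1 + 81 + 64) / 324
= 146/324
= 0.4506

0.4506


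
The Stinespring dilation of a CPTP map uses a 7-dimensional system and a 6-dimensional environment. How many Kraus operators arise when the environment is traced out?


Tracing out the environment in an orthonormal basis {|i>_E} gives Kraus operators K_i = <i|_E U |0>_E.
Number of Kraus operators = dim(H_env) = d_env
= 6

6


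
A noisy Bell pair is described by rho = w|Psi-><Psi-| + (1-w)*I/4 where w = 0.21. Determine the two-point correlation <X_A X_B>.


|Psi-> = (|01> - |10>)/sqrt(2)
For the pure Bell state, <X_A X_B> = -1 (Bell-state Pauli correlator).
The maximally-mixed part I/4 has tr(I/4 * P tensor P) = 0 for any traceless Pauli P.
So <X_A X_B>_rho = w * (-1) + (1 - w) * 0
= 0.21 * (-1)
= -0.2100

-0.2100


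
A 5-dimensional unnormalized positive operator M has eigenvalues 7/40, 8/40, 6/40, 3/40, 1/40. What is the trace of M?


tr(M) = sum of eigenvalues
= 7/40 + 8/40 + 6/40 + 3/40 + 1/40
= 25/40
= 0.6250

0.6250


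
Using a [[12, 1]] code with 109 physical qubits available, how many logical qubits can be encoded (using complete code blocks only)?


Each code block uses 12 physical qubits for 1 logical qubit(s).
Number of complete blocks = floor(109 / 12) = 9
Logical qubits = 9 * 1
= 9

9


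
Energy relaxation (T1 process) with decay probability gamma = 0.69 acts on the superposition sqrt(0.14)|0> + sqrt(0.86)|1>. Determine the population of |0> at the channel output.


For amplitude damping with parameter gamma on state sqrt(a)|0> + sqrt(b)|1>:
alpha^2 = 0.14, beta^2 = 0.86
P(|0>) = alpha^2 + gamma * beta^2
= 0.14 + 0.69 * 0.86
= 0.14 + 0.5934
= 0.7334

0.7334


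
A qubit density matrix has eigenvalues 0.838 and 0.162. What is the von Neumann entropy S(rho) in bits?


S = -p*log2(p) - (1-p)*log2(1-p)
p = 0.8380, 1-p = 0.1620
= -0.8380 * log2(0.8380) - 0.1620 * log2(0.1620)
= -(-0.2137) - (-0.4254)
= 0.6391

0.6391


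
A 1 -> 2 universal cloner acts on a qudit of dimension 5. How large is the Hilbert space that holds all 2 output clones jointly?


Output space = H^(tensor 2) where dim(H) = 5
dim = 5^2
= 25

25


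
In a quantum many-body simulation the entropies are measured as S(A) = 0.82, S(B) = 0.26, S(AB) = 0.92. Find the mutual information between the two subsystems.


I(A:B) = S(A) + S(B) - S(AB)
= 0.82 + 0.26 - 0.92
= 0.1600

0.1600


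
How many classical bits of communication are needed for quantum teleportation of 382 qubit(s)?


Quantum teleportation requires 2 classical bits per qubit teleported.
382 qubit(s) -> 2 * 382 = 764 classical bits

764


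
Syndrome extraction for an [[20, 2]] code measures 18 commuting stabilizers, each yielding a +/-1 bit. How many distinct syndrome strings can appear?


Each stabilizer generator gives a binary (+1 or -1) measurement outcome.
With 18 independent generators:
Total syndromes = 2^18
= 262144

262144


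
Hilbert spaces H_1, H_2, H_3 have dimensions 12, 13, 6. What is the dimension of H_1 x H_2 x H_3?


dim(H_1 x H_2 x H_3) = 12 * 13 * 6
= 156 * 6
= 936

936


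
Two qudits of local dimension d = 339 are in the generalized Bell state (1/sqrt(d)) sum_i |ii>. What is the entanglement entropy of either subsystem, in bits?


For a maximally entangled state in d x d:
S = log2(d) = log2(339)
= 8.4051

8.4051


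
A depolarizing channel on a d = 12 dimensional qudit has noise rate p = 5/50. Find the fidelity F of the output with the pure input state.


F = (1-p) + p/d
= (1 - 0.1000) + 0.1000/12
= 0.9000 + 0.0083
= 0.9083

0.9083


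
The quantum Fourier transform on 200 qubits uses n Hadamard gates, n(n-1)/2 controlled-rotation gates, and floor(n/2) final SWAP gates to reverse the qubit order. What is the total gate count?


Hadamard gates: 200
Controlled rotations: n*(n-1)/2 = 200*199/2 = 19900
SWAP gates: floor(n/2) = floor(200/2) = 100
Total = 200 + 19900 + 100
= 20200

20200


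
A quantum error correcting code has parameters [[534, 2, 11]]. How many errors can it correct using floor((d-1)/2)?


Code parameters: [[534, 2, 11]], distance d = 11.
Number of correctable errors = floor((d-1)/2)
= floor((11 - 1)/2)
= floor(10/2)
= 5

5


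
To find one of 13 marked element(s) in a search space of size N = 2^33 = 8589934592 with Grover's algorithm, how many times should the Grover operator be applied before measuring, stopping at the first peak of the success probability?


After j Grover iterations the success probability is P(j) = sin^2((2j+1)*theta), where sin(theta) = sqrt(k/N).
N = 2^33 = 8589934592, k = 13
sin(theta) = sqrt(k/N) = 3.890243159e-05
theta = arcsin(sqrt(k/N)) = 3.89024316e-05 rad
P(j) reaches its first maximum when (2j+1)*theta is as close as possible to pi/2, i.e. j = round(pi/(4*theta) - 1/2).
pi/(4*theta) - 1/2 = 20188.4222
(For comparison, the common estimate pi/4 * sqrt(N/k) = 20188.9222; the exact maximiser is used here.)
Optimal iterations = 20188

20188


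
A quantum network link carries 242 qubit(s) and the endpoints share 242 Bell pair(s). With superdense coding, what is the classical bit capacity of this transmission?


Superdense coding allows 2 classical bits per shared entangled pair.
242 pair(s) -> 2 * 242 = 484 classical bits

484


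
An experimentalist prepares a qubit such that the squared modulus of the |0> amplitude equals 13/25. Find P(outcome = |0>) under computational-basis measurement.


|alpha|^2 = 13/25 = 0.5200
|beta|^2 = 1 - 13/25 = 12/25 = 0.4800
P(|0>) = |alpha|^2 = 0.5200

0.5200


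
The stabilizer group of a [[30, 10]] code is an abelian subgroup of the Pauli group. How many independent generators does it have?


For an [[n,k]] stabilizer code:
Number of stabilizer generators = n - k
= 30 - 10
= 20

20


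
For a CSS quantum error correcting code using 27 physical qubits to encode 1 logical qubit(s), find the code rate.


Code rate R = k/n
= 1/27
= 0.0370

0.0370


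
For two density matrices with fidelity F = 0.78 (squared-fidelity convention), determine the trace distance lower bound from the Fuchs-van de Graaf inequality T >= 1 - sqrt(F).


Fuchs-van de Graaf (squared-fidelity convention): 1 - sqrt(F) <= T <= sqrt(1 - F).
Lower bound: T >= 1 - sqrt(F)
sqrt(F) = sqrt(0.78) = 0.8832
T >= 1 - 0.8832
T >= 0.1168

0.1168


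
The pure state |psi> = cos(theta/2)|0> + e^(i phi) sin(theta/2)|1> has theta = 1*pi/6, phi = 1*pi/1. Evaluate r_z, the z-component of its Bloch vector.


theta = 0.5236, phi = 3.1416
r_z = cos(theta) = 0.8660

0.8660


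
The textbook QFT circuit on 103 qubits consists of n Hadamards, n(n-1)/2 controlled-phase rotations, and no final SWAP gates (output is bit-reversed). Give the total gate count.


Hadamard gates: 103
Controlled rotations: n*(n-1)/2 = 103*102/2 = 5253
SWAP gates: 0 (omitted)
Total = 103 + 5253
= 5356

5356


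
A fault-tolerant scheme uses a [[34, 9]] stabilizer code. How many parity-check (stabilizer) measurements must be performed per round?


For an [[n,k]] stabilizer code:
Number of stabilizer generators = n - k
= 34 - 9
= 25

25


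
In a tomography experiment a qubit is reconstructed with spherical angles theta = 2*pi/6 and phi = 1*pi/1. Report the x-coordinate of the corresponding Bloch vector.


theta = 1.0472, phi = 3.1416
r_x = sin(theta)*cos(phi) = 0.8660 * -1.0000
r_x = -0.8660

-0.8660


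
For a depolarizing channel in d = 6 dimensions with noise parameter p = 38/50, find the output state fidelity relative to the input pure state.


F = (1-p) + p/d
= (1 - 0.7600) + 0.7600/6
= 0.2400 + 0.1267
= 0.3667

0.3667


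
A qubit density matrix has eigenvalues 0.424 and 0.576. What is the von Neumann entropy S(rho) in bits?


S = -p*log2(p) - (1-p)*log2(1-p)
p = 0.4240, 1-p = 0.5760
= -0.4240 * log2(0.4240) - 0.5760 * log2(0.5760)
= -(-0.5249) - (-0.4584)
= 0.9833

0.9833


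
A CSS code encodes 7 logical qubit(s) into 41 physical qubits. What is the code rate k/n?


Code rate R = k/n
= 7/41
= 0.1707

0.1707


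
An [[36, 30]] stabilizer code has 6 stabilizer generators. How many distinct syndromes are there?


Each stabilizer generator gives a binary (+1 or -1) measurement outcome.
With 6 independent generators:
Total syndromes = 2^6
= 64

64


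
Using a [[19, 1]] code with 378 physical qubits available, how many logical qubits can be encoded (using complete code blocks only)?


Each code block uses 19 physical qubits for 1 logical qubit(s).
Number of complete blocks = floor(378 / 19) = 19
Logical qubits = 19 * 1
= 19

19


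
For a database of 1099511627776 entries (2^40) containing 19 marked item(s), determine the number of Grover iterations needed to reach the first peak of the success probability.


After j Grover iterations the success probability is P(j) = sin^2((2j+1)*theta), where sin(theta) = sqrt(k/N).
N = 2^40 = 1099511627776, k = 19
sin(theta) = sqrt(k/N) = 4.15696997e-06
theta = arcsin(sqrt(k/N)) = 4.15696997e-06 rad
P(j) reaches its first maximum when (2j+1)*theta is as close as possible to pi/2, i.e. j = round(pi/(4*theta) - 1/2).
pi/(4*theta) - 1/2 = 188934.7507
(For comparison, the common estimate pi/4 * sqrt(N/k) = 188935.2507; the exact maximiser is used here.)
Optimal iterations = 188935

188935


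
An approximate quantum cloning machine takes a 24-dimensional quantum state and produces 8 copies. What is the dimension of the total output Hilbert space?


Output space = H^(tensor 8) where dim(H) = 24
dim = 24^8
= 576 (after 2 factors)
= 13824 (after 3 factors)
= 331776 (after 4 factors)
= 7962624 (after 5 factors)
= 191102976 (after 6 factors)
= 4586471424 (after 7 factors)
= 110075314176 (after 8 factors)
= 110075314176

110075314176


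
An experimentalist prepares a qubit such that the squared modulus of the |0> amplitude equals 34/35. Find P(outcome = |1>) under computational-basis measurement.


|alpha|^2 = 34/35 = 0.9714
|beta|^2 = 1 - 34/35 = 1/35 = 0.0286
P(|1>) = |beta|^2 = 0.0286

0.0286


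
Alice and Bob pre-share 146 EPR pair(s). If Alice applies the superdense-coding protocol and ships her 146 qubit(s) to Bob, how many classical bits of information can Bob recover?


Superdense coding allows 2 classical bits per shared entangled pair.
146 pair(s) -> 2 * 146 = 292 classical bits

292


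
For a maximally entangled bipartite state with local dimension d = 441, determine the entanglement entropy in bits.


For a maximally entangled state in d x d:
S = log2(d) = log2(441)
= 8.7846

8.7846


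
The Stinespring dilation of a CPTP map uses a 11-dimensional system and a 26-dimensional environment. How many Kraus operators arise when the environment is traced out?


Tracing out the environment in an orthonormal basis {|i>_E} gives Kraus operators K_i = <i|_E U |0>_E.
Number of Kraus operators = dim(H_env) = d_env
= 26

26


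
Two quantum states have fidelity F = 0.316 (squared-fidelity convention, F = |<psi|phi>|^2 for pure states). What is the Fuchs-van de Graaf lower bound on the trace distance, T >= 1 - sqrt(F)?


Fuchs-van de Graaf (squared-fidelity convention): 1 - sqrt(F) <= T <= sqrt(1 - F).
Lower bound: T >= 1 - sqrt(F)
sqrt(F) = sqrt(0.316) = 0.5621
T >= 1 - 0.5621
T >= 0.4379

0.4379


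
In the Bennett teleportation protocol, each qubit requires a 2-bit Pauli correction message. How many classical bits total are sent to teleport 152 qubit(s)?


Quantum teleportation requires 2 classical bits per qubit teleported.
152 qubit(s) -> 2 * 152 = 304 classical bits

304


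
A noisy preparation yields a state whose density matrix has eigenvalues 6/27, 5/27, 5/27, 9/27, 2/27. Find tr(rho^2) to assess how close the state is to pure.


tr(rho^2) = sum of eigenvalues squared
= (6/27)^2 + (5/27)^2 + (5/27)^2 + (9/27)^2 + (2/27)^2
= (36 + 25 + 25 + 81 + 4) / 729
= 171/729
= 0.2346

0.2346


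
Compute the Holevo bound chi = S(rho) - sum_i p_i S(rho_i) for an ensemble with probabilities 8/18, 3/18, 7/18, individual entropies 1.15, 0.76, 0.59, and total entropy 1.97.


chi = S(rho) - sum_i p_i * S(rho_i)
Weighted entropy = 8/18 * 1.15 + 3/18 * 0.76 + 7/18 * 0.59
= 0.8672
chi = 1.97 - 0.8672
= 1.1028

1.1028


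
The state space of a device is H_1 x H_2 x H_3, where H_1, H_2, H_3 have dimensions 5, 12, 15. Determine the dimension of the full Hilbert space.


dim(H_1 x H_2 x H_3) = 5 * 12 * 15
= 60 * 15
= 900

900


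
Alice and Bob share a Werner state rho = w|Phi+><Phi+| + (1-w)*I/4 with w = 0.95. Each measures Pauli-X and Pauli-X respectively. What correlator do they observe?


|Phi+> = (|00> + |11>)/sqrt(2)
For the pure Bell state, <X_A X_B> = +1 (Bell-state Pauli correlator).
The maximally-mixed part I/4 has tr(I/4 * P tensor P) = 0 for any traceless Pauli P.
So <X_A X_B>_rho = w * (+1) + (1 - w) * 0
= 0.95 * (+1)
= 0.9500

0.9500


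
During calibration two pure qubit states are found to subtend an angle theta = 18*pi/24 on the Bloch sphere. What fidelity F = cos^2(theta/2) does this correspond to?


For states separated by angle theta on Bloch sphere:
F = cos^2(theta/2)
theta = 18*pi/24 = 2.3562
theta/2 = 1.1781
cos(theta/2) = 0.3827
F = 0.1464

0.1464


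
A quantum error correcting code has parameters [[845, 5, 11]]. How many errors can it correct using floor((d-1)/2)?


Code parameters: [[845, 5, 11]], distance d = 11.
Number of correctable errors = floor((d-1)/2)
= floor((11 - 1)/2)
= floor(10/2)
= 5

5


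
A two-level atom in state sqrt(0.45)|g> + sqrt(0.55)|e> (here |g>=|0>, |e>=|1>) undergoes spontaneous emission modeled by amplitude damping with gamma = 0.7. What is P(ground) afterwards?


For amplitude damping with parameter gamma on state sqrt(a)|0> + sqrt(b)|1>:
alpha^2 = 0.45, beta^2 = 0.55
P(|0>) = alpha^2 + gamma * beta^2
= 0.45 + 0.7 * 0.55
= 0.45 + 0.3850
= 0.8350

0.8350


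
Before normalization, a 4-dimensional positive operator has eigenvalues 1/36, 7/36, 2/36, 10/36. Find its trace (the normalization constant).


tr(M) = sum of eigenvalues
= 1/36 + 7/36 + 2/36 + 10/36
= 20/36
= 0.5556

0.5556


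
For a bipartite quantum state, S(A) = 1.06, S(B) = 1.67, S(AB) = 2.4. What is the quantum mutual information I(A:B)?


I(A:B) = S(A) + S(B) - S(AB)
= 1.06 + 1.67 - 2.4
= 0.3300

0.3300


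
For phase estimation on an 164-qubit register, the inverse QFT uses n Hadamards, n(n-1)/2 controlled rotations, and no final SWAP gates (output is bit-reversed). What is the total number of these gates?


Hadamard gates: 164
Controlled rotations: n*(n-1)/2 = 164*163/2 = 13366
SWAP gates: 0 (omitted)
Total = 164 + 13366
= 13530

13530


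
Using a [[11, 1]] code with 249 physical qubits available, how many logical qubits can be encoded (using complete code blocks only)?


Each code block uses 11 physical qubits for 1 logical qubit(s).
Number of complete blocks = floor(249 / 11) = 22
Logical qubits = 22 * 1
= 22

22


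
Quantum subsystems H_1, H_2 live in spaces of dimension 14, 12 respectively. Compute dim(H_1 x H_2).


dim(H_1 x H_2) = 14 * 12
= 168

168


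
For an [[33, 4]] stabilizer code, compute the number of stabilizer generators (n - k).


For an [[n,k]] stabilizer code:
Number of stabilizer generators = n - k
= 33 - 4
= 29

29


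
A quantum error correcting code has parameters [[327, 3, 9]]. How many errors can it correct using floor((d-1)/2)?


Code parameters: [[327, 3, 9]], distance d = 9.
Number of correctable errors = floor((d-1)/2)
= floor((9 - 1)/2)
= floor(8/2)
= 4

4


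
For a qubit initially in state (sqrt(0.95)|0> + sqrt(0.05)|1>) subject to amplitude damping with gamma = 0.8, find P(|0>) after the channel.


For amplitude damping with parameter gamma on state sqrt(a)|0> + sqrt(b)|1>:
alpha^2 = 0.95, beta^2 = 0.05
P(|0>) = alpha^2 + gamma * beta^2
= 0.95 + 0.8 * 0.05
= 0.95 + 0.0400
= 0.9900

0.9900


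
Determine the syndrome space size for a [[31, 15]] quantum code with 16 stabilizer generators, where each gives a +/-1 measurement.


Each stabilizer generator gives a binary (+1 or -1) measurement outcome.
With 16 independent generators:
Total syndromes = 2^16
= 65536

65536


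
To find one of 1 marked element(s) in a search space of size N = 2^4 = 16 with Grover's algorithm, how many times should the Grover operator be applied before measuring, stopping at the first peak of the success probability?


After j Grover iterations the success probability is P(j) = sin^2((2j+1)*theta), where sin(theta) = sqrt(k/N).
N = 2^4 = 16, k = 1
sin(theta) = sqrt(k/N) = 0.25
theta = arcsin(sqrt(k/N)) = 0.2526802551 rad
P(j) reaches its first maximum when (2j+1)*theta is as close as possible to pi/2, i.e. j = round(pi/(4*theta) - 1/2).
pi/(4*theta) - 1/2 = 2.6083
(For comparison, the common estimate pi/4 * sqrt(N/k) = 3.1416; the exact maximiser is used here.)
Optimal iterations = 3

3


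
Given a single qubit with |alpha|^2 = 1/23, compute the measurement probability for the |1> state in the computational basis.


|alpha|^2 = 1/23 = 0.0435
|beta|^2 = 1 - 1/23 = 22/23 = 0.9565
P(|1>) = |beta|^2 = 0.9565

0.9565


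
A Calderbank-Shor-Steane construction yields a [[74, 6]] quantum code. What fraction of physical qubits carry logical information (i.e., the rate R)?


Code rate R = k/n
= 6/74
= 0.0811

0.0811


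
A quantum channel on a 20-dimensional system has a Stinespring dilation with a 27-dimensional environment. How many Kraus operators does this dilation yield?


Tracing out the environment in an orthonormal basis {|i>_E} gives Kraus operators K_i = <i|_E U |0>_E.
Number of Kraus operators = dim(H_env) = d_env
= 27

27


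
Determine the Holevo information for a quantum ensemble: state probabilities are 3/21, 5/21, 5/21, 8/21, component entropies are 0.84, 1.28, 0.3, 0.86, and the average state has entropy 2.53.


chi = S(rho) - sum_i p_i * S(rho_i)
Weighted entropy = 3/21 * 0.84 + 5/21 * 1.28 + 5/21 * 0.3 + 8/21 * 0.86
= 0.8238
chi = 2.53 - 0.8238
= 1.7062

1.7062


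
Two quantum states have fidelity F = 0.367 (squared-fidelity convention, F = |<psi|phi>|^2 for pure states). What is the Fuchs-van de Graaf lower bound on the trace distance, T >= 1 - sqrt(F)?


Fuchs-van de Graaf (squared-fidelity convention): 1 - sqrt(F) <= T <= sqrt(1 - F).
Lower bound: T >= 1 - sqrt(F)
sqrt(F) = sqrt(0.367) = 0.6058
T >= 1 - 0.6058
T >= 0.3942

0.3942


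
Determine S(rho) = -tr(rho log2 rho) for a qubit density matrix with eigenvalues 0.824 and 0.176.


S = -p*log2(p) - (1-p)*log2(1-p)
p = 0.8240, 1-p = 0.1760
= -0.8240 * log2(0.8240) - 0.1760 * log2(0.1760)
= -(-0.2301) - (-0.4411)
= 0.6712

0.6712


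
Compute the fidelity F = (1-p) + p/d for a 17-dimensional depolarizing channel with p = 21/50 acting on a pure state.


F = (1-p) + p/d
= (1 - 0.4200) + 0.4200/17
= 0.5800 + 0.0247
= 0.6047

0.6047


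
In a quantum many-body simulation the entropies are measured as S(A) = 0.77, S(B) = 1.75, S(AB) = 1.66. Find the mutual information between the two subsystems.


I(A:B) = S(A) + S(B) - S(AB)
= 0.77 + 1.75 - 1.66
= 0.8600

0.8600


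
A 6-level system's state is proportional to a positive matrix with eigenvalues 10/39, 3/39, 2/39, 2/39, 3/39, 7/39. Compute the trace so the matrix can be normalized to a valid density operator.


tr(M) = sum of eigenvalues
= 10/39 + 3/39 + 2/39 + 2/39 + 3/39 + 7/39
= 27/39
= 0.6923

0.6923


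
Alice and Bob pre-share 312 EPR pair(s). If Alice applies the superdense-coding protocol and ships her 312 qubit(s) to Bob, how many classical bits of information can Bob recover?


Superdense coding allows 2 classical bits per shared entangled pair.
312 pair(s) -> 2 * 312 = 624 classical bits

624


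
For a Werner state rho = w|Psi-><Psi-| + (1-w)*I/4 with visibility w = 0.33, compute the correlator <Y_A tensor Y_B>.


|Psi-> = (|01> - |10>)/sqrt(2)
For the pure Bell state, <Y_A Y_B> = -1 (Bell-state Pauli correlator).
The maximally-mixed part I/4 has tr(I/4 * P tensor P) = 0 for any traceless Pauli P.
So <Y_A Y_B>_rho = w * (-1) + (1 - w) * 0
= 0.33 * (-1)
= -0.3300

-0.3300


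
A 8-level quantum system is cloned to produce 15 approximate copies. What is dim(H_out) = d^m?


Output space = H^(tensor 15) where dim(H) = 8
dim = 8^15
= 64 (after 2 factors)
= 512 (after 3 factors)
= 4096 (after 4 factors)
= 32768 (after 5 factors)
= 262144 (after 6 factors)
= 2097152 (after 7 factors)
= 16777216 (after 8 factors)
= 134217728 (after 9 factors)
= 1073741824 (after 10 factors)
= 8589934592 (after 11 factors)
= 68719476736 (after 12 factors)
= 549755813888 (after 13 factors)
= 4398046511104 (after 14 factors)
= 35184372088832 (after 15 factors)
= 35184372088832

35184372088832


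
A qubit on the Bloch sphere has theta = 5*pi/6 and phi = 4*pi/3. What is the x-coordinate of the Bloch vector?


theta = 2.6180, phi = 4.1888
r_x = sin(theta)*cos(phi) = 0.5000 * -0.5000
r_x = -0.2500

-0.2500


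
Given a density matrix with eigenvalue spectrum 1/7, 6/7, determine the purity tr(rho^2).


tr(rho^2) = sum of eigenvalues squared
= (1/7)^2 + (6/7)^2
= (1 + 36) / 49
= 37/49
= 0.7551

0.7551


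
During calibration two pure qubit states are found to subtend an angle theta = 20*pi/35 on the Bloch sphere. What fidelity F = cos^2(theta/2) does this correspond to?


For states separated by angle theta on Bloch sphere:
F = cos^2(theta/2)
theta = 20*pi/35 = 1.7952
theta/2 = 0.8976
cos(theta/2) = 0.6235
F = 0.3887

0.3887


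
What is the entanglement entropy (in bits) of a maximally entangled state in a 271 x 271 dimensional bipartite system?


For a maximally entangled state in d x d:
S = log2(d) = log2(271)
= 8.0821

8.0821


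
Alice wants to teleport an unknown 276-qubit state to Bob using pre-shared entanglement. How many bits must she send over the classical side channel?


Quantum teleportation requires 2 classical bits per qubit teleported.
276 qubit(s) -> 2 * 276 = 552 classical bits

552


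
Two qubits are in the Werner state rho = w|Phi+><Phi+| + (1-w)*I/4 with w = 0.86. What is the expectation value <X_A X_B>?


|Phi+> = (|00> + |11>)/sqrt(2)
For the pure Bell state, <X_A X_B> = +1 (Bell-state Pauli correlator).
The maximally-mixed part I/4 has tr(I/4 * P tensor P) = 0 for any traceless Pauli P.
So <X_A X_B>_rho = w * (+1) + (1 - w) * 0
= 0.86 * (+1)
= 0.8600

0.8600


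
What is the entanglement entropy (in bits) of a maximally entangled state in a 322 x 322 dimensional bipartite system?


For a maximally entangled state in d x d:
S = log2(d) = log2(322)
= 8.3309

8.3309


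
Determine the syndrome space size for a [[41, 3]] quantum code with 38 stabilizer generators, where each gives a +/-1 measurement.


Each stabilizer generator gives a binary (+1 or -1) measurement outcome.
With 38 independent generators:
Total syndromes = 2^38
= 274877906944

274877906944


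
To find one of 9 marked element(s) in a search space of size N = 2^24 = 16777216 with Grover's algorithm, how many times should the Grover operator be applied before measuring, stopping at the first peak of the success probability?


After j Grover iterations the success probability is P(j) = sin^2((2j+1)*theta), where sin(theta) = sqrt(k/N).
N = 2^24 = 16777216, k = 9
sin(theta) = sqrt(k/N) = 0.000732421875
theta = arcsin(sqrt(k/N)) = 0.0007324219405 rad
P(j) reaches its first maximum when (2j+1)*theta is as close as possible to pi/2, i.e. j = round(pi/(4*theta) - 1/2).
pi/(4*theta) - 1/2 = 1071.8302
(For comparison, the common estimate pi/4 * sqrt(N/k) = 1072.3303; the exact maximiser is used here.)
Optimal iterations = 1072

1072


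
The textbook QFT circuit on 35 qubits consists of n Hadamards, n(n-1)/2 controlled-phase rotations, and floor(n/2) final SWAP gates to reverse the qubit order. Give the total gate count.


Hadamard gates: 35
Controlled rotations: n*(n-1)/2 = 35*34/2 = 595
SWAP gates: floor(n/2) = floor(35/2) = 17
Total = 35 + 595 + 17
= 647

647


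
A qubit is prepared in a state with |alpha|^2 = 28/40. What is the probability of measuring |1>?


|alpha|^2 = 28/40 = 0.7000
|beta|^2 = 1 - 28/40 = 12/40 = 0.3000
P(|1>) = |beta|^2 = 0.3000

0.3000


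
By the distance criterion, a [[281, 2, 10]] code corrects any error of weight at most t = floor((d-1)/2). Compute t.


Code parameters: [[281, 2, 10]], distance d = 10.
Number of correctable errors = floor((d-1)/2)
= floor((10 - 1)/2)
= floor(9/2)
= 4

4


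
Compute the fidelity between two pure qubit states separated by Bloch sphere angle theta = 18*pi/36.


For states separated by angle theta on Bloch sphere:
F = cos^2(theta/2)
theta = 18*pi/36 = 1.5708
theta/2 = 0.7854
cos(theta/2) = 0.7071
F = 0.5000

0.5000


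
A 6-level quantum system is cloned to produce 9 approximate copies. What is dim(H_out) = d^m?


Output space = H^(tensor 9) where dim(H) = 6
dim = 6^9
= 36 (after 2 factors)
= 216 (after 3 factors)
= 1296 (after 4 factors)
= 7776 (after 5 factors)
= 46656 (after 6 factors)
= 279936 (after 7 factors)
= 1679616 (after 8 factors)
= 10077696 (after 9 factors)
= 10077696

10077696


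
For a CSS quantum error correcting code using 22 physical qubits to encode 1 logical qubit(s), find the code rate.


Code rate R = k/n
= 1/22
= 0.0455

0.0455


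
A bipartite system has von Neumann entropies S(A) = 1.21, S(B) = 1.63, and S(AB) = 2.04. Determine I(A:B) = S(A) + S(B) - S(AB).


I(A:B) = S(A) + S(B) - S(AB)
= 1.21 + 1.63 - 2.04
= 0.8000

0.8000


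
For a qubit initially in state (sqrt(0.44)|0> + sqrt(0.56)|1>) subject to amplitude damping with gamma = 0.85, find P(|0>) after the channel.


For amplitude damping with parameter gamma on state sqrt(a)|0> + sqrt(b)|1>:
alpha^2 = 0.44, beta^2 = 0.56
P(|0>) = alpha^2 + gamma * beta^2
= 0.44 + 0.85 * 0.56
= 0.44 + 0.4760
= 0.9160

0.9160


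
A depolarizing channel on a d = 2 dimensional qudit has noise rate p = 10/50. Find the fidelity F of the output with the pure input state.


F = (1-p) + p/d
= (1 - 0.2000) + 0.2000/2
= 0.8000 + 0.1000
= 0.9000

0.9000


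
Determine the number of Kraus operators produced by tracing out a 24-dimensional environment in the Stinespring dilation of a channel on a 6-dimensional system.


Tracing out the environment in an orthonormal basis {|i>_E} gives Kraus operators K_i = <i|_E U |0>_E.
Number of Kraus operators = dim(H_env) = d_env
= 24

24


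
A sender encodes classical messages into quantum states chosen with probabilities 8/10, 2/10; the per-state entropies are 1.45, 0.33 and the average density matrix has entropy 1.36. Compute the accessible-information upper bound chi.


chi = S(rho) - sum_i p_i * S(rho_i)
Weighted entropy = 8/10 * 1.45 + 2/10 * 0.33
= 1.2260
chi = 1.36 - 1.2260
= 0.1340

0.1340


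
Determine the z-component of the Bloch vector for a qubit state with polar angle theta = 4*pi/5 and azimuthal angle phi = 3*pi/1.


theta = 2.5133, phi = 9.4248
r_z = cos(theta) = -0.8090

-0.8090


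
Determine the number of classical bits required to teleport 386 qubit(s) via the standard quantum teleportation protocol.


Quantum teleportation requires 2 classical bits per qubit teleported.
386 qubit(s) -> 2 * 386 = 772 classical bits

772


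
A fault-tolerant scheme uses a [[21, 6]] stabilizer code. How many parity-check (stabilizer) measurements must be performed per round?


For an [[n,k]] stabilizer code:
Number of stabilizer generators = n - k
= 21 - 6
= 15

15


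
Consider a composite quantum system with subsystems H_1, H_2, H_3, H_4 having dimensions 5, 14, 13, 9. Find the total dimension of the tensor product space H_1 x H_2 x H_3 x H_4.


dim(H_1 x H_2 x H_3 x H_4) = 5 * 14 * 13 * 9
= 70 * 13 * 9
= 910 * 9
= 8190

8190


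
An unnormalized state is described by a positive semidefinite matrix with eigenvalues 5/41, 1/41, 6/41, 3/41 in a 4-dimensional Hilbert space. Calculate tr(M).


tr(M) = sum of eigenvalues
= 5/41 + 1/41 + 6/41 + 3/41
= 15/41
= 0.3659

0.3659


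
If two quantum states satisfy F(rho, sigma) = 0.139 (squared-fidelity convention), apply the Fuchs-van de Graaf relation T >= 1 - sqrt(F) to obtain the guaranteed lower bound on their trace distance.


Fuchs-van de Graaf (squared-fidelity convention): 1 - sqrt(F) <= T <= sqrt(1 - F).
Lower bound: T >= 1 - sqrt(F)
sqrt(F) = sqrt(0.139) = 0.3728
T >= 1 - 0.3728
T >= 0.6272

0.6272


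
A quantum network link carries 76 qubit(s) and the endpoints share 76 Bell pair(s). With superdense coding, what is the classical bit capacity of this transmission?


Superdense coding allows 2 classical bits per shared entangled pair.
76 pair(s) -> 2 * 76 = 152 classical bits

152


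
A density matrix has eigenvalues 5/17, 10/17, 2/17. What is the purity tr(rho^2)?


tr(rho^2) = sum of eigenvalues squared
= (5/17)^2 + (10/17)^2 + (2/17)^2
= (25 + 100 + 4) / 289
= 129/289
= 0.4464

0.4464


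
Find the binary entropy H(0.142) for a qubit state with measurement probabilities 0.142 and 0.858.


S = -p*log2(p) - (1-p)*log2(1-p)
p = 0.1420, 1-p = 0.8580
= -0.1420 * log2(0.1420) - 0.8580 * log2(0.8580)
= -(-0.3999) - (-0.1896)
= 0.5895

0.5895


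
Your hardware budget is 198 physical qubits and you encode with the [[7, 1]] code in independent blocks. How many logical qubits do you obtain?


Each code block uses 7 physical qubits for 1 logical qubit(s).
Number of complete blocks = floor(198 / 7) = 28
Logical qubits = 28 * 1
= 28

28


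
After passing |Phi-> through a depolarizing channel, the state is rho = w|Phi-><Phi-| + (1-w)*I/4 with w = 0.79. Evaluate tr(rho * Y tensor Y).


|Phi-> = (|00> - |11>)/sqrt(2)
For the pure Bell state, <Y_A Y_B> = +1 (Bell-state Pauli correlator).
The maximally-mixed part I/4 has tr(I/4 * P tensor P) = 0 for any traceless Pauli P.
So <Y_A Y_B>_rho = w * (+1) + (1 - w) * 0
= 0.79 * (+1)
= 0.7900

0.7900


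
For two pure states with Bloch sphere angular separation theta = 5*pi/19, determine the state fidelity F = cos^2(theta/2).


For states separated by angle theta on Bloch sphere:
F = cos^2(theta/2)
theta = 5*pi/19 = 0.8267
theta/2 = 0.4134
cos(theta/2) = 0.9158
F = 0.8386

0.8386


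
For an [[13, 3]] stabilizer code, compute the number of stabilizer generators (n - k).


For an [[n,k]] stabilizer code:
Number of stabilizer generators = n - k
= 13 - 3
= 10

10


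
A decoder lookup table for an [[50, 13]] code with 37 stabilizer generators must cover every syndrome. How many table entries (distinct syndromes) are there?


Each stabilizer generator gives a binary (+1 or -1) measurement outcome.
With 37 independent generators:
Total syndromes = 2^37
= 137438953472

137438953472


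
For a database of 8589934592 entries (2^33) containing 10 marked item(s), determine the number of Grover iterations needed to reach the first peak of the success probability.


After j Grover iterations the success probability is P(j) = sin^2((2j+1)*theta), where sin(theta) = sqrt(k/N).
N = 2^33 = 8589934592, k = 10
sin(theta) = sqrt(k/N) = 3.41196896e-05
theta = arcsin(sqrt(k/N)) = 3.41196896e-05 rad
P(j) reaches its first maximum when (2j+1)*theta is as close as possible to pi/2, i.e. j = round(pi/(4*theta) - 1/2).
pi/(4*theta) - 1/2 = 23018.4129
(For comparison, the common estimate pi/4 * sqrt(N/k) = 23018.9129; the exact maximiser is used here.)
Optimal iterations = 23018

23018
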